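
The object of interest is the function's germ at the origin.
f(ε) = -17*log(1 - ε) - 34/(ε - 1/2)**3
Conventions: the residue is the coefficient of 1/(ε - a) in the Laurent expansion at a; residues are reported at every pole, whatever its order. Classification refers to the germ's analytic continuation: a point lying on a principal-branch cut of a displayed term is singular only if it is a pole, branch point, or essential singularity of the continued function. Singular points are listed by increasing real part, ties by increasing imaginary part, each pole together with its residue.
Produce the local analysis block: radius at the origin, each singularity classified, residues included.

Denominator factor (ε - 1/2)^3: pole of order 3 at 1/2, modulus 1/2.
Branch term (-17)*log(1 - ε/(1)): its argument vanishes at ε = 1, a logarithmic branch point, modulus 1.
The radius of convergence is the smallest modulus among the singular points: 1/2.
The branch term is analytic at 1/2 and contributes nothing to the residue; only the rational part matters.
At the order-3 pole 1/2 set g(ε) = (ε - (1/2))^3*(rational part) = -34.
Order-3 pole: residue = g''(a)/2; g''(1/2) = 0, so the residue is 0.
List the singular points by increasing real part (a conjugate pair: the negative imaginary part first).

Radius of convergence at 0: 1/2.
At 1/2: a pole of order 3; residue 0.
At 1: a logarithmic branch point.


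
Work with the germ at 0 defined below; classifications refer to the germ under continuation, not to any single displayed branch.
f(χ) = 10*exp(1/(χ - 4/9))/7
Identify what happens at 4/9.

The point is an essential singularity.

The exponent 1/(χ - (4/9)) has a pole at 4/9, so exp(1/(χ - (4/9))) takes every nonzero value near it: an essential singularity (not a pole of any order).


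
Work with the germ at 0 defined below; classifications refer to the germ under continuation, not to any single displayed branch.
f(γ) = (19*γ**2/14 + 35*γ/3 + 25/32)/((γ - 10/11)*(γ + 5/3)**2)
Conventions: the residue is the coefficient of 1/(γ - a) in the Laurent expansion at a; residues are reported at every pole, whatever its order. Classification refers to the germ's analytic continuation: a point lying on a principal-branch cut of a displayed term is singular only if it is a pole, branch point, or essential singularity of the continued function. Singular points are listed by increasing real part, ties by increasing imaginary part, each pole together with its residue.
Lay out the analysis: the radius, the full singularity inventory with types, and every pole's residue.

Denominator factor (γ - 10/11): pole of order 1 at 10/11, modulus 10/11.
Denominator factor (γ + 5/3)^2: pole of order 2 at -5/3, modulus 5/3.
The radius of convergence is the smallest modulus among the singular points: 10/11.
At the order-2 pole -5/3 set g(γ) = (γ - (-5/3))^2*f(γ) = (19*γ**2/14 + 35*γ/3 + 25/32)/(γ - 10/11).
Order-2 pole: residue = g'(a); g'(-5/3) = -34199/64736, so the residue is -34199/64736.
At the order-1 pole 10/11 set g(γ) = (γ - (10/11))*f(γ) = (19*γ**2/14 + 35*γ/3 + 25/32)/(γ + 5/3)**2.
Simple pole: residue = g(a) at a = 10/11, which is 122055/64736.
List the singular points by increasing real part (a conjugate pair: the negative imaginary part first).

Radius of convergence at 0: 10/11.
At -5/3: a pole of order 2; residue -34199/64736.
At 10/11: a pole of order 1; residue 122055/64736.


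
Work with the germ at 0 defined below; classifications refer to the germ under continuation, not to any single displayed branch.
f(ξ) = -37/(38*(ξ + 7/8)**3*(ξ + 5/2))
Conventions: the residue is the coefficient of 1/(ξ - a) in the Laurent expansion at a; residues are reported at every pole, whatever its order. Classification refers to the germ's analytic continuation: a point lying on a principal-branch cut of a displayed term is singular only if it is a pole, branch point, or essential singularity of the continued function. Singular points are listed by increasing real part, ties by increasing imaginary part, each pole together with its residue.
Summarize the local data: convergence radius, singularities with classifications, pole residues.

Denominator factor (ξ + 5/2): pole of order 1 at -5/2, modulus 5/2.
Denominator factor (ξ + 7/8)^3: pole of order 3 at -7/8, modulus 7/8.
The radius of convergence is the smallest modulus among the singular points: 7/8.
At the order-1 pole -5/2 set g(ξ) = (ξ - (-5/2))*f(ξ) = -37/(38*(ξ + 7/8)**3).
Simple pole: residue = g(a) at a = -5/2, which is 9472/41743.
At the order-3 pole -7/8 set g(ξ) = (ξ - (-7/8))^3*f(ξ) = -37/(38*(ξ + 5/2)).
Order-3 pole: residue = g''(a)/2; g''(-7/8) = -18944/41743, so the residue is -9472/41743.
List the singular points by increasing real part (a conjugate pair: the negative imaginary part first).

Radius of convergence at 0: 7/8.
At -5/2: a pole of order 1; residue 9472/41743.
At -7/8: a pole of order 3; residue -9472/41743.


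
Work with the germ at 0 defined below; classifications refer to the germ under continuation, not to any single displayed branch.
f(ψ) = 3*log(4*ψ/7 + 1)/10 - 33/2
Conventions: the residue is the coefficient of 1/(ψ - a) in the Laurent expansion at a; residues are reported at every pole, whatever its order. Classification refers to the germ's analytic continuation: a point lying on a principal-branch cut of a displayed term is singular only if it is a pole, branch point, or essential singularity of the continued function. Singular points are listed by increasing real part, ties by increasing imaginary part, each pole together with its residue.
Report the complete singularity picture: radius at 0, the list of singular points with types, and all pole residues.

Branch term (3/10)*log(1 - ψ/(-7/4)): its argument vanishes at ψ = -7/4, a logarithmic branch point, modulus 7/4.
The radius of convergence is the smallest modulus among the singular points: 7/4.

Radius of convergence at 0: 7/4.
At -7/4: a logarithmic branch point.


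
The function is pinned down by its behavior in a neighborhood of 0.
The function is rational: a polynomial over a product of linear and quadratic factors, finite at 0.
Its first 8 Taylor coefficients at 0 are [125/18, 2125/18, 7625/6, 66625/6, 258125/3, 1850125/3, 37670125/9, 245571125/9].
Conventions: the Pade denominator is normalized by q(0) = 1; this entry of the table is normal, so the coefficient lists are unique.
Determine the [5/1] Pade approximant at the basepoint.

Taylor coefficients needed (read off): a_0 = 125/18, a_1 = 2125/18, a_2 = 7625/6, a_3 = 66625/6, a_4 = 258125/3, a_5 = 1850125/3, a_6 = 37670125/9.
Write the denominator as Q(ξ) = 1 + q1*ξ. Requiring Q*f - P = O(ξ^7) with deg P <= 5 kills the coefficients of ξ^6..ξ^6 in Q*f:
  ξ^6: a_6 + q1*a_5 = 0, i.e. 37670125/9 + (1850125/3)*q1 = 0.
Solving this linear system: q1 = -301361/44403.
The numerator is Q*f truncated at degree 5: P0 = a_0 = 125/18; P1 = a_1 + q1*a_0 = 28343125/399627; P2 = a_2 + q1*a_1 = 187663250/399627; P3 = a_3 + q1*a_2 = 330236125/133209; P4 = a_4 + q1*a_3 = 69387125/6498; P5 = a_5 + q1*a_4 = 4362292250/133209.

The Pade approximant has numerator coefficients [125/18, 28343125/399627, 187663250/399627, 330236125/133209, 69387125/6498, 4362292250/133209]; denominator coefficients [1, -301361/44403].


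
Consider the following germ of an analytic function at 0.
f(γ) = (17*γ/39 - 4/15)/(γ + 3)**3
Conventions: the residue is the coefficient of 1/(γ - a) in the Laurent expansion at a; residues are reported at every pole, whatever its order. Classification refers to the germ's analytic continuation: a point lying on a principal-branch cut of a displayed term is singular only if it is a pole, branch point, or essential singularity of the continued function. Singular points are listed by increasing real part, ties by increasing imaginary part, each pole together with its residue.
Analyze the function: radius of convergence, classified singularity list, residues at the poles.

Radius of convergence at 0: 3.
At -3: a pole of order 3; residue 0.

Denominator factor (γ + 3)^3: pole of order 3 at -3, modulus 3.
The radius of convergence is the smallest modulus among the singular points: 3.
At the order-3 pole -3 set g(γ) = (γ - (-3))^3*f(γ) = 17*γ/39 - 4/15.
Order-3 pole: residue = g''(a)/2; g''(-3) = 0, so the residue is 0.


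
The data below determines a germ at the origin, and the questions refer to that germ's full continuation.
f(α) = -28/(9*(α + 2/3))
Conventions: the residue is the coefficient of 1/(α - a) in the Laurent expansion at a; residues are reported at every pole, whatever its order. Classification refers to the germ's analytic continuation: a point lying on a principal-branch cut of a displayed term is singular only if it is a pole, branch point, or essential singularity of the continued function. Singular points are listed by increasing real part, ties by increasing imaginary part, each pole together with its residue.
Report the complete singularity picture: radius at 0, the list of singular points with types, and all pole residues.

Denominator factor (α + 2/3): pole of order 1 at -2/3, modulus 2/3.
The radius of convergence is the smallest modulus among the singular points: 2/3.
At the order-1 pole -2/3 set g(α) = (α - (-2/3))*f(α) = -28/9.
Simple pole: residue = g(a) at a = -2/3, which is -28/9.

Radius of convergence at 0: 2/3.
At -2/3: a pole of order 1; residue -28/9.


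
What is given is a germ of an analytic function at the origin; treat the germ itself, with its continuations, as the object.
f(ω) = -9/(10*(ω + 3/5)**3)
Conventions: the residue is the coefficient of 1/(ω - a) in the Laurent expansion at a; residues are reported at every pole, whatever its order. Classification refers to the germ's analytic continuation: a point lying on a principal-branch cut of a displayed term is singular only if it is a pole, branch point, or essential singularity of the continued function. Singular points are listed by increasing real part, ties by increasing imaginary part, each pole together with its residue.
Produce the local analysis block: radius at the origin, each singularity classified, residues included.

Radius of convergence at 0: 3/5.
At -3/5: a pole of order 3; residue 0.

Denominator factor (ω + 3/5)^3: pole of order 3 at -3/5, modulus 3/5.
The radius of convergence is the smallest modulus among the singular points: 3/5.
At the order-3 pole -3/5 set g(ω) = (ω - (-3/5))^3*f(ω) = -9/10.
Order-3 pole: residue = g''(a)/2; g''(-3/5) = 0, so the residue is 0.


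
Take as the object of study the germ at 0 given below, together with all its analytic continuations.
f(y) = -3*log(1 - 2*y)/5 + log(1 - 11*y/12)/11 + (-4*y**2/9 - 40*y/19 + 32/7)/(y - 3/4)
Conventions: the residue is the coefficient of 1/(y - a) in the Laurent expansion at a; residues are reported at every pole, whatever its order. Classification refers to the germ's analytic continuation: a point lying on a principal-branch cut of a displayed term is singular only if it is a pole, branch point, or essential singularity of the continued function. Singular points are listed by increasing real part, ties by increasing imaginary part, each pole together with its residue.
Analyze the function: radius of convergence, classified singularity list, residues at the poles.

Denominator factor (y - 3/4): pole of order 1 at 3/4, modulus 3/4.
Branch term (1/11)*log(1 - y/(12/11)): its argument vanishes at y = 12/11, a logarithmic branch point, modulus 12/11.
Branch term (-3/5)*log(1 - y/(1/2)): its argument vanishes at y = 1/2, a logarithmic branch point, modulus 1/2.
The radius of convergence is the smallest modulus among the singular points: 1/2.
The branch terms are analytic at 3/4 and contribute nothing to the residue; only the rational part matters.
At the order-1 pole 3/4 set g(y) = (y - (3/4))*(rational part) = -4*y**2/9 - 40*y/19 + 32/7.
Simple pole: residue = g(a) at a = 3/4, which is 1459/532.
List the singular points by increasing real part (a conjugate pair: the negative imaginary part first).

Radius of convergence at 0: 1/2.
At 1/2: a logarithmic branch point.
At 3/4: a pole of order 1; residue 1459/532.
At 12/11: a logarithmic branch point.


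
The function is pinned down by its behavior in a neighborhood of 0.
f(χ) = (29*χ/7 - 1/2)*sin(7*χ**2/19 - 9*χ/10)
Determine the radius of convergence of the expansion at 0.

The factor sin(7*χ**2/19 - 9*χ/10) is entire and contributes no finite singular point.
The polynomial part has no poles.
No finite singular points: the Taylor series at 0 converges everywhere.

The radius of convergence is infinite.


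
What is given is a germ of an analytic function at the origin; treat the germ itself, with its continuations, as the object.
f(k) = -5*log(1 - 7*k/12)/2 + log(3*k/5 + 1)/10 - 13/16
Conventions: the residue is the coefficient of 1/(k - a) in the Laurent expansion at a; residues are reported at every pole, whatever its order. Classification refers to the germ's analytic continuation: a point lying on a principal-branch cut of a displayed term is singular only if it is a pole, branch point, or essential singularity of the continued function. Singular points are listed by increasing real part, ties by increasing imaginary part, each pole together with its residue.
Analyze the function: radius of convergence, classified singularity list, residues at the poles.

Branch term (-5/2)*log(1 - k/(12/7)): its argument vanishes at k = 12/7, a logarithmic branch point, modulus 12/7.
Branch term (1/10)*log(1 - k/(-5/3)): its argument vanishes at k = -5/3, a logarithmic branch point, modulus 5/3.
The radius of convergence is the smallest modulus among the singular points: 5/3.
List the singular points by increasing real part (a conjugate pair: the negative imaginary part first).

Radius of convergence at 0: 5/3.
At -5/3: a logarithmic branch point.
At 12/7: a logarithmic branch point.


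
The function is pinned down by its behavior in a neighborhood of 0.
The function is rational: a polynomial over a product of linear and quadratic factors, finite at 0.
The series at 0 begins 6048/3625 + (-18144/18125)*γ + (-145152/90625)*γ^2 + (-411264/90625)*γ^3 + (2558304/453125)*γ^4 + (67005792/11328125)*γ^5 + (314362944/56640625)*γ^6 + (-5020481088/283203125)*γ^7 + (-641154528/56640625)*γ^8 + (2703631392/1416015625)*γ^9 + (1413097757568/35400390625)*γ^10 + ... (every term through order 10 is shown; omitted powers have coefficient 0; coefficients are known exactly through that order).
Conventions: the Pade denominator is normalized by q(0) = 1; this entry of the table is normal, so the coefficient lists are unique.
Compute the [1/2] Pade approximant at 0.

Taylor coefficients needed (read off): a_0 = 6048/3625, a_1 = -18144/18125, a_2 = -145152/90625, a_3 = -411264/90625.
Write the denominator as Q(γ) = 1 + q1*γ + q2*γ^2. Requiring Q*f - P = O(γ^4) with deg P <= 1 kills the coefficients of γ^2..γ^3 in Q*f:
  γ^2: a_2 + q1*a_1 + q2*a_0 = 0, i.e. -145152/90625 + (-18144/18125)*q1 + (6048/3625)*q2 = 0.
  γ^3: a_3 + q1*a_2 + q2*a_1 = 0, i.e. -411264/90625 + (-145152/90625)*q1 + (-18144/18125)*q2 = 0.
Solving this linear system: q1 = -412/165, q2 = -148/275.
The numerator is Q*f truncated at degree 1: P0 = a_0 = 6048/3625; P1 = a_1 + q1*a_0 = -1030176/199375.

The Pade approximant has numerator coefficients [6048/3625, -1030176/199375]; denominator coefficients [1, -412/165, -148/275].


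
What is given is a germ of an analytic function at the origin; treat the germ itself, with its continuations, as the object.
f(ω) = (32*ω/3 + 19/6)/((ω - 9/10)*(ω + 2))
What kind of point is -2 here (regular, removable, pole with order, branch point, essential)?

The denominator factor ω + 2 vanishes at -2 and appears to the power 1; the numerator there equals -109/6, nonzero, and no other factor vanishes.
Hence a pole whose order is the multiplicity, 1.

The point is a pole of order 1.


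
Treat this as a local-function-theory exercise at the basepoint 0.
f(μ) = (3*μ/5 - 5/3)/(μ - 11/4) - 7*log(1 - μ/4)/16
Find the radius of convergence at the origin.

Denominator factor (μ - 11/4): pole of order 1 at 11/4, modulus 11/4.
Branch term (-7/16)*log(1 - μ/(4)): its argument vanishes at μ = 4, a logarithmic branch point, modulus 4.
The radius of convergence is the smallest modulus among the singular points: 11/4.

The radius of convergence is 11/4.


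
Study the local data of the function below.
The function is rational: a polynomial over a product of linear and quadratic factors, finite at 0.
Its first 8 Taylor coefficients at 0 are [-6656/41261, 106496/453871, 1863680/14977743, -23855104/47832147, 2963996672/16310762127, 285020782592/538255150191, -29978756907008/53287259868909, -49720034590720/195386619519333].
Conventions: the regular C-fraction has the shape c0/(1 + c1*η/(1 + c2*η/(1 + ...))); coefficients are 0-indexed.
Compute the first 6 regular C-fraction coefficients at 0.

Taylor coefficients (read off): a_0 = -6656/41261, a_1 = 106496/453871, a_2 = 1863680/14977743, a_3 = -23855104/47832147, a_4 = 2963996672/16310762127, a_5 = 285020782592/538255150191.
c0 = a_0 = -6656/41261. Peel one level at a time: if S = 1 + c*η/S' with S'(0) = 1, then c is the η-coefficient of S and S' = c*η/(S - 1).
S_1 = c0/f = 1 + (16/11)*η + (1048/363)*η^2 + ...; c1 = 16/11.
S_2 = c1*η/(S_1 - 1) = 1 + (-131/66)*η + (31451/13068)*η^2 + ...; c2 = -131/66.
S_3 = c2*η/(S_2 - 1) = 1 + (31451/25938)*η + (-22003352/168194961)*η^2 + ...; c3 = 31451/25938.
S_4 = c3*η/(S_3 - 1) = 1 + (6286672/58269717)*η + (-20783330816/65951089083)*η^2 + ...; c4 = 6286672/58269717.
S_5 = c4*η/(S_4 - 1) = 1 + (170163521056/58257410673)*η + ...; c5 = 170163521056/58257410673.

The regular C-fraction coefficients are [-6656/41261, 16/11, -131/66, 31451/25938, 6286672/58269717, 170163521056/58257410673].


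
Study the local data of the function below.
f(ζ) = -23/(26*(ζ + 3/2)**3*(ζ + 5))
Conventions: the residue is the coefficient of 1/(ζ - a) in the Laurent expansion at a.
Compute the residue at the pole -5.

At the order-1 pole -5 set g(ζ) = (ζ - (-5))*f(ζ) = -23/(26*(ζ + 3/2)**3).
Simple pole: residue = g(a) at a = -5, which is 92/4459.

The residue is 92/4459.


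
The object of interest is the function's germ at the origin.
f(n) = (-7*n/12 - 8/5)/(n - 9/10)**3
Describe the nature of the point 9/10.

The denominator factor n - 9/10 vanishes at 9/10 and appears to the power 3; the numerator there equals -17/8, nonzero, and no other factor vanishes.
Hence a pole whose order is the multiplicity, 3.

The point is a pole of order 3.


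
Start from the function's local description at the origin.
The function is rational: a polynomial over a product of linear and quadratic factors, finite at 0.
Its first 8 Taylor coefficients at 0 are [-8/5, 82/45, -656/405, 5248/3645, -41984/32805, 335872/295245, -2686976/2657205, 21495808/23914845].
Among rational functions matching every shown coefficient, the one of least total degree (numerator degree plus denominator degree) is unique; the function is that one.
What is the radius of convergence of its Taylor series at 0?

The radius of convergence is 9/8.

No rational of total degree below 2 reproduces all 8 coefficients; solving the [1/1] Pade equations on them gives f(d) = (9*d/20 - 9/5)/(d + 9/8), whose expansion matches every shown term.
Denominator factor (d + 9/8): pole of order 1 at -9/8, modulus 9/8.
The radius of convergence is the smallest modulus among the singular points: 9/8.


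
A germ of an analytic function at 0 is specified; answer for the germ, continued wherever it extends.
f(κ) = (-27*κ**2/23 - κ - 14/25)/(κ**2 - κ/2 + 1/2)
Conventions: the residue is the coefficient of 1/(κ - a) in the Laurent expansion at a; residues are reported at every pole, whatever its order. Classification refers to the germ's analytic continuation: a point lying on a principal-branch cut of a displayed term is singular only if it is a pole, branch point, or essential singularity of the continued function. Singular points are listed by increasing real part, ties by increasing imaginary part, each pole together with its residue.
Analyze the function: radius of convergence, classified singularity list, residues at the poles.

Denominator factor (κ**2 - κ/2 + 1/2): discriminant -7/4, complex-conjugate roots (1/4) + ((1/4)*sqrt(7))*i and (1/4) - ((1/4)*sqrt(7))*i; poles of order 1, moduli (1/2)*sqrt(2) and (1/2)*sqrt(2).
The radius of convergence is the smallest modulus among the singular points: (1/2)*sqrt(2).
The factor κ**2 - κ/2 + 1/2 splits as (κ - a)(κ - a') with a = (1/4) - ((1/4)*sqrt(7))*i, a' = (1/4) + ((1/4)*sqrt(7))*i. At the order-1 pole a set g(κ) = (κ - a)*f(κ) = [-27*κ**2/23 - κ - 14/25] / (κ - a').
Simple pole: residue = g(a) at a = (1/4) - ((1/4)*sqrt(7))*i, which is (-73/92) - ((243/2300)*sqrt(7))*i.
The factor κ**2 - κ/2 + 1/2 splits as (κ - a)(κ - a') with a = (1/4) + ((1/4)*sqrt(7))*i, a' = (1/4) - ((1/4)*sqrt(7))*i. At the order-1 pole a set g(κ) = (κ - a)*f(κ) = [-27*κ**2/23 - κ - 14/25] / (κ - a').
Simple pole: residue = g(a) at a = (1/4) + ((1/4)*sqrt(7))*i, which is (-73/92) + ((243/2300)*sqrt(7))*i.
List the singular points by increasing real part (a conjugate pair: the negative imaginary part first).

Radius of convergence at 0: (1/2)*sqrt(2).
At (1/4) - ((1/4)*sqrt(7))*i: a pole of order 1; residue (-73/92) - ((243/2300)*sqrt(7))*i.
At (1/4) + ((1/4)*sqrt(7))*i: a pole of order 1; residue (-73/92) + ((243/2300)*sqrt(7))*i.


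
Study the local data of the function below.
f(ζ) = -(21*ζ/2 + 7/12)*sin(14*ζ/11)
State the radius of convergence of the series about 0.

The factor -sin(14*ζ/11) is entire and contributes no finite singular point.
The polynomial part has no poles.
No finite singular points: the Taylor series at 0 converges everywhere.

The radius of convergence is infinite.


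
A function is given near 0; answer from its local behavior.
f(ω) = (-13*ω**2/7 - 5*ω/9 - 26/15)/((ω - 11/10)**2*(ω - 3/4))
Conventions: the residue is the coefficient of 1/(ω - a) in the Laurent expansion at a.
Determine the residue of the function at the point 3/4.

At the order-1 pole 3/4 set g(ω) = (ω - (3/4))*f(ω) = (-13*ω**2/7 - 5*ω/9 - 26/15)/(ω - 11/10)**2.
Simple pole: residue = g(a) at a = 3/4, which is -8945/343.

The residue is -8945/343.


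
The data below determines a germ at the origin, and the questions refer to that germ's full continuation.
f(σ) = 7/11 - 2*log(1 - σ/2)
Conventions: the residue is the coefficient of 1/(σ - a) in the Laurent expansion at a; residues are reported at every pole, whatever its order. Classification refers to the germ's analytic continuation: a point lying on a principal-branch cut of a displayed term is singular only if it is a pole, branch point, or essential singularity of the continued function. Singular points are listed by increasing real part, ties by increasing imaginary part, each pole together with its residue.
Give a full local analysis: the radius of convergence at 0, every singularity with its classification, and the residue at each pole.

Radius of convergence at 0: 2.
At 2: a logarithmic branch point.

Branch term (-2)*log(1 - σ/(2)): its argument vanishes at σ = 2, a logarithmic branch point, modulus 2.
The radius of convergence is the smallest modulus among the singular points: 2.


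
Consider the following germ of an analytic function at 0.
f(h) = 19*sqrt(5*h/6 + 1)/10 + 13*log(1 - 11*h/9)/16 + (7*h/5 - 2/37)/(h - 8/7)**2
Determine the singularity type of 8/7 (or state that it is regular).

The point is a pole of order 2.

The denominator factor h - 8/7 vanishes at 8/7 and appears to the power 2; the numerator there equals 286/185, nonzero, and no other factor vanishes.
The branch terms are analytic at this point.
Hence a pole whose order is the multiplicity, 2.


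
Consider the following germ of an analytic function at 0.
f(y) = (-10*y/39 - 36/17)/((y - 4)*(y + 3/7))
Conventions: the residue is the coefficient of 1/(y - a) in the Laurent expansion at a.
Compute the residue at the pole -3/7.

The residue is 3106/6851.

At the order-1 pole -3/7 set g(y) = (y - (-3/7))*f(y) = (-10*y/39 - 36/17)/(y - 4).
Simple pole: residue = g(a) at a = -3/7, which is 3106/6851.


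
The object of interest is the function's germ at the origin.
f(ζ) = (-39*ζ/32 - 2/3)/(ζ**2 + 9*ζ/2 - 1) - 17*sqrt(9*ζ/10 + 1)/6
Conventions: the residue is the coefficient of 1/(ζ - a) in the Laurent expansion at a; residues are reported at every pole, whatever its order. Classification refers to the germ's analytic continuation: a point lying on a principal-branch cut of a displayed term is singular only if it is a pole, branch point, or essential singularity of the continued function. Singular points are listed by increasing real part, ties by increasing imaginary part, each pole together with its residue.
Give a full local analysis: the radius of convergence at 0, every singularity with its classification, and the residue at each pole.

Denominator factor (ζ**2 + 9*ζ/2 - 1): discriminant 97/4, real irrational roots -9/4 + (1/4)*sqrt(97) and -9/4 - (1/4)*sqrt(97); poles of order 1, moduli -9/4 + (1/4)*sqrt(97) and 9/4 + (1/4)*sqrt(97).
Branch term (-17/6)*sqrt(1 - ζ/(-10/9)): its argument vanishes at ζ = -10/9, a square-root branch point, modulus 10/9.
The radius of convergence is the smallest modulus among the singular points: -9/4 + (1/4)*sqrt(97).
The branch term is analytic at -9/4 - (1/4)*sqrt(97) and contributes nothing to the residue; only the rational part matters.
The factor ζ**2 + 9*ζ/2 - 1 splits as (ζ - a)(ζ - a') with a = -9/4 - (1/4)*sqrt(97), a' = -9/4 + (1/4)*sqrt(97). At the order-1 pole a set g(ζ) = (ζ - a)*(rational part) = [-39*ζ/32 - 2/3] / (ζ - a').
Simple pole: residue = g(a) at a = -9/4 - (1/4)*sqrt(97), which is -39/64 - (797/18624)*sqrt(97).
The branch term is analytic at -9/4 + (1/4)*sqrt(97) and contributes nothing to the residue; only the rational part matters.
The factor ζ**2 + 9*ζ/2 - 1 splits as (ζ - a)(ζ - a') with a = -9/4 + (1/4)*sqrt(97), a' = -9/4 - (1/4)*sqrt(97). At the order-1 pole a set g(ζ) = (ζ - a)*(rational part) = [-39*ζ/32 - 2/3] / (ζ - a').
Simple pole: residue = g(a) at a = -9/4 + (1/4)*sqrt(97), which is -39/64 + (797/18624)*sqrt(97).
List the singular points by increasing real part (a conjugate pair: the negative imaginary part first).

Radius of convergence at 0: -9/4 + (1/4)*sqrt(97).
At -9/4 - (1/4)*sqrt(97): a pole of order 1; residue -39/64 - (797/18624)*sqrt(97).
At -10/9: an algebraic (square-root) branch point.
At -9/4 + (1/4)*sqrt(97): a pole of order 1; residue -39/64 + (797/18624)*sqrt(97).


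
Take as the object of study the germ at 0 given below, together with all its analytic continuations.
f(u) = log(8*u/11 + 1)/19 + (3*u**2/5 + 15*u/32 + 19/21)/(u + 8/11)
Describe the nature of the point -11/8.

The point is a logarithmic branch point.

The term (1/19)*log(1 - u/(-11/8)) has argument 1 - -11/8/(-11/8) = 0 at -11/8: a logarithmic (infinitely-sheeted) branch point; the remaining terms are analytic or single-valued there.


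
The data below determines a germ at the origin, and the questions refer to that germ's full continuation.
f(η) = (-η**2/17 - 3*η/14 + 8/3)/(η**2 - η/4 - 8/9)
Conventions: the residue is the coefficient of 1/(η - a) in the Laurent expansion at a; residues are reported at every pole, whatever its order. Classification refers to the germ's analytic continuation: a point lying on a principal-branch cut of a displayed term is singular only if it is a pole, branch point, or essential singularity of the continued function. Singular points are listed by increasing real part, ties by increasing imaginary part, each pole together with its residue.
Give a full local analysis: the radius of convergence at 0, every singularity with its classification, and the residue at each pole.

Radius of convergence at 0: -1/8 + (1/24)*sqrt(521).
At 1/8 - (1/24)*sqrt(521): a pole of order 1; residue -109/952 - (88619/1487976)*sqrt(521).
At 1/8 + (1/24)*sqrt(521): a pole of order 1; residue -109/952 + (88619/1487976)*sqrt(521).

Denominator factor (η**2 - η/4 - 8/9): discriminant 521/144, real irrational roots 1/8 + (1/24)*sqrt(521) and 1/8 - (1/24)*sqrt(521); poles of order 1, moduli 1/8 + (1/24)*sqrt(521) and -1/8 + (1/24)*sqrt(521).
The radius of convergence is the smallest modulus among the singular points: -1/8 + (1/24)*sqrt(521).
The factor η**2 - η/4 - 8/9 splits as (η - a)(η - a') with a = 1/8 - (1/24)*sqrt(521), a' = 1/8 + (1/24)*sqrt(521). At the order-1 pole a set g(η) = (η - a)*f(η) = [-η**2/17 - 3*η/14 + 8/3] / (η - a').
Simple pole: residue = g(a) at a = 1/8 - (1/24)*sqrt(521), which is -109/952 - (88619/1487976)*sqrt(521).
The factor η**2 - η/4 - 8/9 splits as (η - a)(η - a') with a = 1/8 + (1/24)*sqrt(521), a' = 1/8 - (1/24)*sqrt(521). At the order-1 pole a set g(η) = (η - a)*f(η) = [-η**2/17 - 3*η/14 + 8/3] / (η - a').
Simple pole: residue = g(a) at a = 1/8 + (1/24)*sqrt(521), which is -109/952 + (88619/1487976)*sqrt(521).
List the singular points by increasing real part (a conjugate pair: the negative imaginary part first).


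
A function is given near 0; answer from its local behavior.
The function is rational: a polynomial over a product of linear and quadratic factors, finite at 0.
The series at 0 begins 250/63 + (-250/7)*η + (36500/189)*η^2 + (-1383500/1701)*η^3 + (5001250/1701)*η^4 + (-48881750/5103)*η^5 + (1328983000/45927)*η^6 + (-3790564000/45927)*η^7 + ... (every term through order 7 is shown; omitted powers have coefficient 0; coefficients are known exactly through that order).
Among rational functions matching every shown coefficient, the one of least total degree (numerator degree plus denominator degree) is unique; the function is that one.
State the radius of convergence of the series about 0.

The radius of convergence is 1/2.

No rational of total degree below 5 reproduces all 8 coefficients; solving the [0/5] Pade equations on them gives f(η) = 3/(14*(η + 1/2)**2*(η + 3/5)**3), whose expansion matches every shown term.
Denominator factor (η + 3/5)^3: pole of order 3 at -3/5, modulus 3/5.
Denominator factor (η + 1/2)^2: pole of order 2 at -1/2, modulus 1/2.
The radius of convergence is the smallest modulus among the singular points: 1/2.


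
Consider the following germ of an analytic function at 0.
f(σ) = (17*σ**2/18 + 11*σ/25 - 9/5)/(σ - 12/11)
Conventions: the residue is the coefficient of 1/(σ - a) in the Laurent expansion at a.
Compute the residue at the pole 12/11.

The residue is -593/3025.

At the order-1 pole 12/11 set g(σ) = (σ - (12/11))*f(σ) = 17*σ**2/18 + 11*σ/25 - 9/5.
Simple pole: residue = g(a) at a = 12/11, which is -593/3025.


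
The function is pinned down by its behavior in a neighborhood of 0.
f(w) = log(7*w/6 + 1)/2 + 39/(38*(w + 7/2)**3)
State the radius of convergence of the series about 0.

Denominator factor (w + 7/2)^3: pole of order 3 at -7/2, modulus 7/2.
Branch term (1/2)*log(1 - w/(-6/7)): its argument vanishes at w = -6/7, a logarithmic branch point, modulus 6/7.
The radius of convergence is the smallest modulus among the singular points: 6/7.

The radius of convergence is 6/7.


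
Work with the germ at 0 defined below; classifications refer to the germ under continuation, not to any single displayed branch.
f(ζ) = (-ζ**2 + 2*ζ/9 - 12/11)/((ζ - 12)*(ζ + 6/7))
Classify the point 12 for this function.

The denominator factor ζ - 12 vanishes at 12 and appears to the power 1; the numerator there equals -4700/33, nonzero, and no other factor vanishes.
Hence a pole whose order is the multiplicity, 1.

The point is a pole of order 1.


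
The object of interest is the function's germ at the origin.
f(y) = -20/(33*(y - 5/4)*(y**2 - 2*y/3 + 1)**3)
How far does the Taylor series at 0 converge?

The radius of convergence is 1.

Denominator factor (y**2 - 2*y/3 + 1)^3: discriminant -32/9, complex-conjugate roots (1/3) + ((2/3)*sqrt(2))*i and (1/3) - ((2/3)*sqrt(2))*i; poles of order 3, moduli 1 and 1.
Denominator factor (y - 5/4): pole of order 1 at 5/4, modulus 5/4.
The radius of convergence is the smallest modulus among the singular points: 1.


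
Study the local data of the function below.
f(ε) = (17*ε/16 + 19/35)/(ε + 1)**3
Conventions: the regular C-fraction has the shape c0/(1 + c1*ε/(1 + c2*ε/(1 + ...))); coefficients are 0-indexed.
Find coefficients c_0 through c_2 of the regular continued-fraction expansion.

The regular C-fraction coefficients are [19/35, 317/304, -88633/96368].

Taylor coefficients (expand at 0): a_0 = 19/35, a_1 = -317/560, a_2 = 39/560.
c0 = a_0 = 19/35. Peel one level at a time: if S = 1 + c*ε/S' with S'(0) = 1, then c is the ε-coefficient of S and S' = c*ε/(S - 1).
S_1 = c0/f = 1 + (317/304)*ε + (88633/92416)*ε^2 + ...; c1 = 317/304.
S_2 = c1*ε/(S_1 - 1) = 1 + (-88633/96368)*ε + ...; c2 = -88633/96368.


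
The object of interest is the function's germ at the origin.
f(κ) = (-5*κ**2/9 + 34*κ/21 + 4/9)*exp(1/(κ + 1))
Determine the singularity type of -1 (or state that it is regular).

The point is an essential singularity.

The exponent 1/(κ - (-1)) has a pole at -1, so exp(1/(κ - (-1))) takes every nonzero value near it: an essential singularity (not a pole of any order).


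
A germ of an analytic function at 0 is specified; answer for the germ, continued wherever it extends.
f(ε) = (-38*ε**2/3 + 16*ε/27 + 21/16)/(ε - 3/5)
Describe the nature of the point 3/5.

The point is a pole of order 1.

The denominator factor ε - 3/5 vanishes at 3/5 and appears to the power 1; the numerator there equals -10411/3600, nonzero, and no other factor vanishes.
Hence a pole whose order is the multiplicity, 1.


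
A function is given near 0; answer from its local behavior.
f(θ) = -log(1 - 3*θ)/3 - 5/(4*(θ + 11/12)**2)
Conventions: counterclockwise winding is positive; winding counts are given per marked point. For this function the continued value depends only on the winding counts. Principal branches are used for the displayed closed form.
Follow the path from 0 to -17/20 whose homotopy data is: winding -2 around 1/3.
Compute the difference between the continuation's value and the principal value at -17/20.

Continued minus principal equals (4/3)*pi*i.

The rational part is single-valued and drops out of the difference; each branch term changes only by its own monodromy.
(-1/3)*log(1 - θ/(1/3)): each positive loop around 1/3 adds 2*pi*i to the log, so winding -2 contributes (-1/3)*(-2)*2*pi*i = (4/3)*pi*i.
Summing the contributions at θ = -17/20 gives (4/3)*pi*i.


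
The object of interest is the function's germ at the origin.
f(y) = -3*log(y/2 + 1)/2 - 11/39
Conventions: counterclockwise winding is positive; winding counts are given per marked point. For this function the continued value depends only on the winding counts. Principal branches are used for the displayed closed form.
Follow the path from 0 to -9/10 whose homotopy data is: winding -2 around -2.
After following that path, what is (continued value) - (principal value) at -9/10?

The rational part is single-valued and drops out of the difference; each branch term changes only by its own monodromy.
(-3/2)*log(1 - y/(-2)): each positive loop around -2 adds 2*pi*i to the log, so winding -2 contributes (-3/2)*(-2)*2*pi*i = (6)*pi*i.
Summing the contributions at y = -9/10 gives (6)*pi*i.

Continued minus principal equals (6)*pi*i.


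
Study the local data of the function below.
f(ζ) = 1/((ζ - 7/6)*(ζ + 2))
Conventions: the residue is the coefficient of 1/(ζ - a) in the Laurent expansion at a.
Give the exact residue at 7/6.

At the order-1 pole 7/6 set g(ζ) = (ζ - (7/6))*f(ζ) = 1/(ζ + 2).
Simple pole: residue = g(a) at a = 7/6, which is 6/19.

The residue is 6/19.


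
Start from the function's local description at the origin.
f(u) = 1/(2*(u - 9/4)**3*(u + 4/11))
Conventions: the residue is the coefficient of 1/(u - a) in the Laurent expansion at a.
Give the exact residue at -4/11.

At the order-1 pole -4/11 set g(u) = (u - (-4/11))*f(u) = 1/(2*(u - 9/4)**3).
Simple pole: residue = g(a) at a = -4/11, which is -42592/1520875.

The residue is -42592/1520875.


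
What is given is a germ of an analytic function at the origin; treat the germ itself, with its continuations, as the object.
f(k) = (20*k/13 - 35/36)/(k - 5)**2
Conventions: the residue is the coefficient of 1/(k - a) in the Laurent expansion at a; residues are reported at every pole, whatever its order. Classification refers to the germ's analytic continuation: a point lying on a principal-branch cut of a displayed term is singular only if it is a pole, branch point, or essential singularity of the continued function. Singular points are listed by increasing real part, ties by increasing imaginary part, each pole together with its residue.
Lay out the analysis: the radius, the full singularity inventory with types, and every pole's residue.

Denominator factor (k - 5)^2: pole of order 2 at 5, modulus 5.
The radius of convergence is the smallest modulus among the singular points: 5.
At the order-2 pole 5 set g(k) = (k - (5))^2*f(k) = 20*k/13 - 35/36.
Order-2 pole: residue = g'(a); g'(5) = 20/13, so the residue is 20/13.

Radius of convergence at 0: 5.
At 5: a pole of order 2; residue 20/13.


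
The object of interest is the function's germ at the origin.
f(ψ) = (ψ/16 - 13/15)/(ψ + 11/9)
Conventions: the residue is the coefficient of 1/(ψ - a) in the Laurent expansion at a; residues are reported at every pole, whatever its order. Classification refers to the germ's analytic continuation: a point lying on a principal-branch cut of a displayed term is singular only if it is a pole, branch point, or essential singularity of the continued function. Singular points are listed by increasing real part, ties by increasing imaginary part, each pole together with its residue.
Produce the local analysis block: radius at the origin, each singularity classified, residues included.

Denominator factor (ψ + 11/9): pole of order 1 at -11/9, modulus 11/9.
The radius of convergence is the smallest modulus among the singular points: 11/9.
At the order-1 pole -11/9 set g(ψ) = (ψ - (-11/9))*f(ψ) = ψ/16 - 13/15.
Simple pole: residue = g(a) at a = -11/9, which is -679/720.

Radius of convergence at 0: 11/9.
At -11/9: a pole of order 1; residue -679/720.


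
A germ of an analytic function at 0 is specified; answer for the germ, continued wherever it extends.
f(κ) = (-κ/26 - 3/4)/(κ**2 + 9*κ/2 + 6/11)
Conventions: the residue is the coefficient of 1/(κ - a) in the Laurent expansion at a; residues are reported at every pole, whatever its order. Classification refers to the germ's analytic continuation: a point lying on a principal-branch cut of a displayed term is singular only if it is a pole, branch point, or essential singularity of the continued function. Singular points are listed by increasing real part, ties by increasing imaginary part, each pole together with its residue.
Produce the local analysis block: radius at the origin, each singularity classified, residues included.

Radius of convergence at 0: 9/4 - (1/44)*sqrt(8745).
At -9/4 - (1/44)*sqrt(8745): a pole of order 1; residue -1/52 + (23/13780)*sqrt(8745).
At -9/4 + (1/44)*sqrt(8745): a pole of order 1; residue -1/52 - (23/13780)*sqrt(8745).

Denominator factor (κ**2 + 9*κ/2 + 6/11): discriminant 795/44, real irrational roots -9/4 + (1/44)*sqrt(8745) and -9/4 - (1/44)*sqrt(8745); poles of order 1, moduli 9/4 - (1/44)*sqrt(8745) and 9/4 + (1/44)*sqrt(8745).
The radius of convergence is the smallest modulus among the singular points: 9/4 - (1/44)*sqrt(8745).
The factor κ**2 + 9*κ/2 + 6/11 splits as (κ - a)(κ - a') with a = -9/4 - (1/44)*sqrt(8745), a' = -9/4 + (1/44)*sqrt(8745). At the order-1 pole a set g(κ) = (κ - a)*f(κ) = [-κ/26 - 3/4] / (κ - a').
Simple pole: residue = g(a) at a = -9/4 - (1/44)*sqrt(8745), which is -1/52 + (23/13780)*sqrt(8745).
The factor κ**2 + 9*κ/2 + 6/11 splits as (κ - a)(κ - a') with a = -9/4 + (1/44)*sqrt(8745), a' = -9/4 - (1/44)*sqrt(8745). At the order-1 pole a set g(κ) = (κ - a)*f(κ) = [-κ/26 - 3/4] / (κ - a').
Simple pole: residue = g(a) at a = -9/4 + (1/44)*sqrt(8745), which is -1/52 - (23/13780)*sqrt(8745).
List the singular points by increasing real part (a conjugate pair: the negative imaginary part first).
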